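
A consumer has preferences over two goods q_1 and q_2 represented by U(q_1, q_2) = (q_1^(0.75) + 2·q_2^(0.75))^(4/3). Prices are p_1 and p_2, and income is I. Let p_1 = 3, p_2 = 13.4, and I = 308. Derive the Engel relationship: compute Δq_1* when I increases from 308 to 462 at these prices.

Δq_1* = 43.5197

From the CES first-order condition, (1/2)·(q_2/q_1)^(0.25) = p_1/p_2.
Hence q_2/q_1 = (2·p_1/p_2)^(1/(0.25)), i.e. raised to the 4 power.
With the ratio pinned down, the budget gives q_1* = I/(p_1 + p_2·(q_2/q_1)) and q_2* = (q_2/q_1)·q_1*.
Numerically q_2/q_1 = 0.040196, so q_1* = 308/(3 + 13.4·0.040196) = 87.0393.
At I' = 462: q_1* = 130.559. Change: 130.559 − 87.0393 = 43.5197.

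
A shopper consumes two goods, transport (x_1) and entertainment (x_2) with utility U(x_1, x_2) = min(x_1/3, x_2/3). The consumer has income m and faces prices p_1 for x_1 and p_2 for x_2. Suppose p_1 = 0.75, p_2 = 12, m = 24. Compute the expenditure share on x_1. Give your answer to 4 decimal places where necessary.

With perfect complements, no substitution: consume in ratio x_1:x_2 = 3:3.
Budget: p_1·x_1 + p_2·x_1 = m, so (3·p_1 + 3·p_2)·x_1 = 3·m.
Demand: x_1*(p_1,p_2,m) = 3·m/(3·p_1 + 3·p_2), x_2* = 3·m/(3·p_1 + 3·p_2).
Here 3·0.75 + 3·12 = 38.25, giving x_1* = 1.8824 and x_2* = 1.8824.
Expenditure on x_1: 0.75·1.8824 = 1.4118; share = 0.0588.

share on x_1 = 0.0588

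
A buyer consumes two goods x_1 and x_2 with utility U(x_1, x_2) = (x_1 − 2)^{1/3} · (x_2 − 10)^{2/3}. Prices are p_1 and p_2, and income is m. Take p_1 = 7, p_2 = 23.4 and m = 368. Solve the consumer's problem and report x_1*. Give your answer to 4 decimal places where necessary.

This is Cobb-Douglas in (x_1−2, x_2−10): tangency gives 1/3·p_2·(x_2−10) = 2/3·p_1·(x_1−2).
Substituting into the budget: x_1* = 2 + 1/3·(m − 2·p_1 − 10·p_2)/p_1, and x_2* = 10 + 2/3·(…)/p_2.
Discretionary income = 368 − 2·7 − 10·23.4 = 120; x_1* = 2 + 1/3·120/7 = 7.7143.

x_1* = 7.7143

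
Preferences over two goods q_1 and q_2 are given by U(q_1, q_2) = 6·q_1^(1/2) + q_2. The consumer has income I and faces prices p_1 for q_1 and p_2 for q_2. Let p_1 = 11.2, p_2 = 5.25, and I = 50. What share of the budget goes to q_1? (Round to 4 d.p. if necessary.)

share on q_1 = 0.443

Thus q_1* = (3·p_2/p_1)² — independent of I — with the rest of income spent on q_2.
Plugging in: q_1* = (3·5.25/11.2)² = 1.9775, q_2* = 5.3051.
Expenditure on q_1: 11.2·1.9775 = 22.1484; share = 0.443.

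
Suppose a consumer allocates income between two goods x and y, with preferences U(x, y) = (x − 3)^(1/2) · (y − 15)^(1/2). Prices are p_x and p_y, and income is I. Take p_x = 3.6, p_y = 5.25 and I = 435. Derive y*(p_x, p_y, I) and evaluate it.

y* = 47.9

This is Cobb-Douglas in (x−3, y−15): tangency gives 0.5·p_y·(y−15) = 0.5·p_x·(x−3).
After buying the subsistence bundle (3, 15), a share 0.5 of the remaining income goes to x: x* = 3 + 0.5·(I − 3p_x − 15p_y)/p_x.
Discretionary income = 435 − 3·3.6 − 15·5.25 = 345.45; y* = 15 + 0.5·345.45/5.25 = 47.9.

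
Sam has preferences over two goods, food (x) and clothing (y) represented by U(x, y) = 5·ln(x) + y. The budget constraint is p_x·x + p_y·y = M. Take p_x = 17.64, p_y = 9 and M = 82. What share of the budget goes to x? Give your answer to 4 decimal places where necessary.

share on x = 0.5488

Set MRS = p_x/p_y: (5/x)/1 = p_x/p_y.
So x*(p_x,p_y) = 5·p_y/p_x, independent of income; and y* = (M − 5·p_y)/p_y.
At the given prices: x* = 5·9/17.64 = 2.551, and y* = 4.1111.
Expenditure on x: 17.64·2.551 = 45; share = 0.5488.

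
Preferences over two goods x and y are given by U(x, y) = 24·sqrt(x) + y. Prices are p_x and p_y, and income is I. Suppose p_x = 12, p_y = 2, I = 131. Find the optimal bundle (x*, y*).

Set MRS = p_x/p_y: 12·x^(−1/2) = p_x/p_y.
Thus x* = (12·p_y/p_x)² — independent of I — with the rest of income spent on y.
Plugging in: x* = (12·2/12)² = 4, y* = 41.5.

x* = 4, y* = 41.5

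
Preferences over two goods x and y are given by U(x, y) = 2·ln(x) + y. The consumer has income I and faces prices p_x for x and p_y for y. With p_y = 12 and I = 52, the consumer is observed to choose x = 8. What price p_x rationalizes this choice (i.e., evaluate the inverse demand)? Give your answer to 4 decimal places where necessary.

p_x = 3

MU_x = 2/x, MU_y = 1. Tangency: 2/x = p_x/p_y.
So x*(p_x,p_y) = 2·p_y/p_x, independent of income; and y* = (I − 2·p_y)/p_y.
Set x* = 8 in the demand function and solve for p_x: p_x = 3.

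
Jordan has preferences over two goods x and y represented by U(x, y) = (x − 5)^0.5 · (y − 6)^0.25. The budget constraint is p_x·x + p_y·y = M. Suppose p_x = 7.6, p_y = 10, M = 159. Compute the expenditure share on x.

Substituting into the budget: x* = 5 + 2/3·(M − 5·p_x − 6·p_y)/p_x, and y* = 6 + 1/3·(…)/p_y.
Discretionary income = 159 − 5·7.6 − 6·10 = 61; x* = 5 + 2/3·61/7.6 = 10.3509; y* = 6 + 1/3·61/10 = 8.0333.
Expenditure on x: 7.6·10.3509 = 78.6667; share = 0.4948.

share on x = 0.4948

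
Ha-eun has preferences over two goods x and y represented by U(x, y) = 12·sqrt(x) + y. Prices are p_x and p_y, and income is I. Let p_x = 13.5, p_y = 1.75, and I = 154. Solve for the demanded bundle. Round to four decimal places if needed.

Utility is quasi-linear in y; the FOC for x is 6/√x = p_x/p_y.
Thus x* = (6·p_y/p_x)² — independent of I — with the rest of income spent on y.
Plugging in: x* = (6·1.75/13.5)² = 0.6049, y* = 83.3333.

x* = 0.6049, y* = 83.3333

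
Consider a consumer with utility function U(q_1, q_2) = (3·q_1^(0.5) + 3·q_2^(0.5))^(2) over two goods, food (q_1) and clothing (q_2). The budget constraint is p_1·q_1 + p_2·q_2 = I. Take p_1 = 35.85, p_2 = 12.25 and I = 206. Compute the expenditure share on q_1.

share on q_1 = 0.2547

MU_q_1 ∝ 3·q_1^(-0.5), MU_q_2 ∝ 3·q_2^(-0.5), so MRS = (q_2/q_1)^(0.5) = p_1/p_2.
Solve for the ratio: q_2/q_1 = [p_1/p_2]^(2).
Substitute q_2 = (q_2/q_1)·q_1 into the budget: q_1* = I/(p_1 + p_2·(q_2/q_1)).
Numerically q_2/q_1 = 8.564581, so q_1* = 206/(35.85 + 12.25·8.564581) = 1.4634 and q_2* = 8.564581·1.4634 = 12.5336.
Expenditure on q_1: 35.85·1.4634 = 52.4636; share = 0.2547.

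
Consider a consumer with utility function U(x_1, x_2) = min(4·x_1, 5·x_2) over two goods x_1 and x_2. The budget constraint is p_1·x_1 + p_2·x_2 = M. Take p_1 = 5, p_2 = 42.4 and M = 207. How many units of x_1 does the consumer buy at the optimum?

x_1* = 5.3186

Demand: x_1*(p_1,p_2,M) = 5·M/(5·p_1 + 4·p_2), x_2* = 4·M/(5·p_1 + 4·p_2).
Here 5·5 + 4·42.4 = 194.6, giving x_1* = 5.3186.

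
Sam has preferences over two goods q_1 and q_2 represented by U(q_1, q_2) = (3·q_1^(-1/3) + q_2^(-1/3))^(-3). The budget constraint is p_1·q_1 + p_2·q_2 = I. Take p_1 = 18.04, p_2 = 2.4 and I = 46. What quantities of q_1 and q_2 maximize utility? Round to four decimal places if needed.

MRS = MU_q_1/MU_q_2 = 3·(q_2/q_1)^(4/3). Set equal to p_1/p_2.
Hence q_2/q_1 = ((1/3)·p_1/p_2)^(1/(4/3)), i.e. raised to the 0.75 power.
With the ratio pinned down, the budget gives q_1* = I/(p_1 + p_2·(q_2/q_1)) and q_2* = (q_2/q_1)·q_1*.
Numerically q_2/q_1 = 1.99149, so q_1* = 46/(18.04 + 2.4·1.99149) = 2.0158 and q_2* = 1.99149·2.0158 = 4.0145.

q_1* = 2.0158, q_2* = 4.0145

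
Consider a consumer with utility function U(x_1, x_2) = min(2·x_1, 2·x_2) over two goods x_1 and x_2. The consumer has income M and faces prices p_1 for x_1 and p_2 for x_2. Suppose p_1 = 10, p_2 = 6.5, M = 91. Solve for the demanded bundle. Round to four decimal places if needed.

Leontief preferences: the optimum is at the kink where x_1/2 = x_2/2, i.e. x_2 = x_1.
Budget: p_1·x_1 + p_2·x_1 = M, so (2·p_1 + 2·p_2)·x_1 = 2·M.
Demand: x_1*(p_1,p_2,M) = 2·M/(2·p_1 + 2·p_2), x_2* = 2·M/(2·p_1 + 2·p_2).
Here 2·10 + 2·6.5 = 33, giving x_1* = 5.5152 and x_2* = 5.5152.

x_1* = 5.5152, x_2* = 5.5152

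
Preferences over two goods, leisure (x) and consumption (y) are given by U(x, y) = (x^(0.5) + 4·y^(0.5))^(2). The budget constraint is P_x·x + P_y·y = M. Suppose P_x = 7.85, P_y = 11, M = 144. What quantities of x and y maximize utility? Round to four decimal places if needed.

MU_x ∝ x^(-0.5), MU_y ∝ 4·y^(-0.5), so MRS = (1/4)·(y/x)^(0.5) = P_x/P_y.
Hence y/x = (4·P_x/P_y)^(1/(0.5)), i.e. raised to the 2 power.
With the ratio pinned down, the budget gives x* = M/(P_x + P_y·(y/x)) and y* = (y/x)·x*.
Numerically y/x = 8.14843, so x* = 144/(7.85 + 11·8.14843) = 1.4772 and y* = 8.14843·1.4772 = 12.0367.

x* = 1.4772, y* = 12.0367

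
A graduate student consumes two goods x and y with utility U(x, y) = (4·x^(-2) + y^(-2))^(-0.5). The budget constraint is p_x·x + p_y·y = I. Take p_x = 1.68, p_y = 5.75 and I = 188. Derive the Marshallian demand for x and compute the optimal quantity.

x* = 46.0378

From the CES first-order condition, 4·(y/x)^(3) = p_x/p_y.
Solve for the ratio: y/x = [(1/4)·p_x/p_y]^(1/3).
With the ratio pinned down, the budget gives x* = I/(p_x + p_y·(y/x)) and y* = (y/x)·x*.
Numerically y/x = 0.418017, so x* = 188/(1.68 + 5.75·0.418017) = 46.0378.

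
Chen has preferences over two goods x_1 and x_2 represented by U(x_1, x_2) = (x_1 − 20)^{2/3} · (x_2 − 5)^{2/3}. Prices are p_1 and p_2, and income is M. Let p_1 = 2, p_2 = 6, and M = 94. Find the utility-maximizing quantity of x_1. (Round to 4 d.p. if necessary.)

x_1* = 26

MRS = (x_2−5)/(x_1−20). Tangency with p_1/p_2 gives x_2−5 = (p_1/p_2)·(x_1−20).
Substituting into the budget: x_1* = 20 + 0.5·(M − 20·p_1 − 5·p_2)/p_1, and x_2* = 5 + 0.5·(…)/p_2.
Discretionary income = 94 − 20·2 − 5·6 = 24; x_1* = 20 + 0.5·24/2 = 26.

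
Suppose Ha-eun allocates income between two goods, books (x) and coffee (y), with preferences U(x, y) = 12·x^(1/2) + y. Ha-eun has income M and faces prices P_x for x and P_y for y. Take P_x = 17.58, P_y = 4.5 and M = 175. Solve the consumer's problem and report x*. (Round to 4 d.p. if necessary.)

x* = 2.3588

Utility is quasi-linear in y; the FOC for x is 6/√x = P_x/P_y.
Thus x* = (6·P_y/P_x)² — independent of M — with the rest of income spent on y.
Plugging in: x* = (6·4.5/17.58)² = 2.3588.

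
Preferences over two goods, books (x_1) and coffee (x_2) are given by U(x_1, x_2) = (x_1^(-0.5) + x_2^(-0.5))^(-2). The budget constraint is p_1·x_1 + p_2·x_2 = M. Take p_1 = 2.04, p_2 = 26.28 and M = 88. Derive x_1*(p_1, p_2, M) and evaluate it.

Substitute x_2 = (x_2/x_1)·x_1 into the budget: x_1* = M/(p_1 + p_2·(x_2/x_1)).
Numerically x_2/x_1 = 0.181971, so x_1* = 88/(2.04 + 26.28·0.181971) = 12.899.

x_1* = 12.899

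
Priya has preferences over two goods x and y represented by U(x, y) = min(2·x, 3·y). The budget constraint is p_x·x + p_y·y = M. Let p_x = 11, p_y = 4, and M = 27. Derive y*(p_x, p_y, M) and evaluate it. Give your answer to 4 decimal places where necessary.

Leontief preferences: the optimum is at the kink where x/3 = y/2, i.e. y = (2/3)·x.
Budget: p_x·x + p_y·(2/3)·x = M, so (3·p_x + 2·p_y)·x = 3·M.
Demand: x*(p_x,p_y,M) = 3·M/(3·p_x + 2·p_y), y* = 2·M/(3·p_x + 2·p_y).
Here 3·11 + 2·4 = 41, giving y* = 1.3171.

y* = 1.3171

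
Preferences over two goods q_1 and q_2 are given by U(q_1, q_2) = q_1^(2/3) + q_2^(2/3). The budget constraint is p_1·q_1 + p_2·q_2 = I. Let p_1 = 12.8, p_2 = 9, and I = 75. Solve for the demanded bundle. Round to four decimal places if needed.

q_1* = 1.9384, q_2* = 5.5764

MU_q_1 ∝ q_1^(-1/3), MU_q_2 ∝ q_2^(-1/3), so MRS = (q_2/q_1)^(1/3) = p_1/p_2.
Hence q_2/q_1 = (p_1/p_2)^(1/(1/3)), i.e. raised to the 3 power.
With the ratio pinned down, the budget gives q_1* = I/(p_1 + p_2·(q_2/q_1)) and q_2* = (q_2/q_1)·q_1*.
Numerically q_2/q_1 = 2.876752, so q_1* = 75/(12.8 + 9·2.876752) = 1.9384 and q_2* = 2.876752·1.9384 = 5.5764.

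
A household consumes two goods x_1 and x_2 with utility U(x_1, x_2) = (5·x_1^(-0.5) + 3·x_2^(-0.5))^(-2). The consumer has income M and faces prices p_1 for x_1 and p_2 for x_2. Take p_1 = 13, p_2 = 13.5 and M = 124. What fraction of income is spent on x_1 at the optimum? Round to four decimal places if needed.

share on x_1 = 0.5813

MRS = MU_x_1/MU_x_2 = (5/3)·(x_2/x_1)^(1.5). Set equal to p_1/p_2.
Solve for the ratio: x_2/x_1 = [(3/5)·p_1/p_2]^(2/3).
Substitute x_2 = (x_2/x_1)·x_1 into the budget: x_1* = M/(p_1 + p_2·(x_2/x_1)).
Numerically x_2/x_1 = 0.693704, so x_1* = 124/(13 + 13.5·0.693704) = 5.5444 and x_2* = 0.693704·5.5444 = 3.8462.
Expenditure on x_1: 13·5.5444 = 72.0769; share = 0.5813.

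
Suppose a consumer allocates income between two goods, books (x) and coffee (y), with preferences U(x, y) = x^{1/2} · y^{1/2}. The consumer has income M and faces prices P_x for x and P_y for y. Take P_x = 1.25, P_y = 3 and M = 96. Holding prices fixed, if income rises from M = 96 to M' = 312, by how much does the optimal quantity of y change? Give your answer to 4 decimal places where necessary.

MU_x/MU_y = (0.5·y)/(0.5·x); tangency sets this equal to P_x/P_y.
So 0.5·P_y·y = 0.5·P_x·x; combined with the budget, a share 0.5 of income goes to x.
Demand: x*(P_x,P_y,M) = 0.5·M/P_x and y* = 0.5·M/P_y.
At P_x=1.25, P_y=3, M=96: y* = 0.5·96/3 = 16.
At M' = 312: y* = 52. Change: 52 − 16 = 36.

Δy* = 36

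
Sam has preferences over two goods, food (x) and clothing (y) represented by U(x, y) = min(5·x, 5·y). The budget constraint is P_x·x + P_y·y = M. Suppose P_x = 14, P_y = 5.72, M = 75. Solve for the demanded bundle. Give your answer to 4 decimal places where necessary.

x* = 3.8032, y* = 3.8032

Leontief preferences: the optimum is at the kink where x/5 = y/5, i.e. y = x.
Budget: P_x·x + P_y·x = M, so (5·P_x + 5·P_y)·x = 5·M.
Demand: x*(P_x,P_y,M) = 5·M/(5·P_x + 5·P_y), y* = 5·M/(5·P_x + 5·P_y).
Here 5·14 + 5·5.72 = 98.6, giving x* = 3.8032 and y* = 3.8032.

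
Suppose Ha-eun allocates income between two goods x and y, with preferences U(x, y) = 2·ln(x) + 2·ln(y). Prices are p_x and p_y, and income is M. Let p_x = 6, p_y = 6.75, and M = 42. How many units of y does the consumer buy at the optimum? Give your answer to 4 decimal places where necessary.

Demand: x*(p_x,p_y,M) = 0.5·M/p_x and y* = 0.5·M/p_y.
At p_x=6, p_y=6.75, M=42: y* = 0.5·42/6.75 = 3.1111.

y* = 3.1111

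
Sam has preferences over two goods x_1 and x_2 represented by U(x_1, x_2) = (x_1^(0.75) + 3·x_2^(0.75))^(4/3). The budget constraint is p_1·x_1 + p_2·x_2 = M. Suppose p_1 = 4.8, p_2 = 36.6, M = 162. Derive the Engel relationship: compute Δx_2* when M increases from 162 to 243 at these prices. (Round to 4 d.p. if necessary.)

From the CES first-order condition, (1/3)·(x_2/x_1)^(0.25) = p_1/p_2.
Solve for the ratio: x_2/x_1 = [3·p_1/p_2]^(4).
With the ratio pinned down, the budget gives x_1* = M/(p_1 + p_2·(x_2/x_1)) and x_2* = (x_2/x_1)·x_1*.
Numerically x_2/x_1 = 0.023962, so x_1* = 162/(4.8 + 36.6·0.023962) = 28.5361 and x_2* = 0.023962·28.5361 = 0.6838.
At M' = 243: x_2* = 1.0257. Change: 1.0257 − 0.6838 = 0.3419.

Δx_2* = 0.3419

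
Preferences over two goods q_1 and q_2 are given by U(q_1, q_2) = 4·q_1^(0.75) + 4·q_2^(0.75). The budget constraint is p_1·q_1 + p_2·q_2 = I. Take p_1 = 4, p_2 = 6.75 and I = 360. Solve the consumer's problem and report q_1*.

From the CES first-order condition, (q_2/q_1)^(0.25) = p_1/p_2.
Solve for the ratio: q_2/q_1 = [p_1/p_2]^(4).
With the ratio pinned down, the budget gives q_1* = I/(p_1 + p_2·(q_2/q_1)) and q_2* = (q_2/q_1)·q_1*.
Numerically q_2/q_1 = 0.123318, so q_1* = 360/(4 + 6.75·0.123318) = 74.4972.

q_1* = 74.4972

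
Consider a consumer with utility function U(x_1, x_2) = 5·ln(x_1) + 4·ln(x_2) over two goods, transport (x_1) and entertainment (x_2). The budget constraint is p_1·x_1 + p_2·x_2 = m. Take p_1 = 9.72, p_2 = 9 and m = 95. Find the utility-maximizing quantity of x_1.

x_1* = 5.4298

Tangency: MRS = (5/4)·x_2/x_1 = p_1/p_2.
So 5·p_2·x_2 = 4·p_1·x_1; combined with the budget, a share 5/9 of income goes to x_1.
Demand: x_1*(p_1,p_2,m) = 5/9·m/p_1 and x_2* = 4/9·m/p_2.
At p_1=9.72, p_2=9, m=95: x_1* = 5/9·95/9.72 = 5.4298.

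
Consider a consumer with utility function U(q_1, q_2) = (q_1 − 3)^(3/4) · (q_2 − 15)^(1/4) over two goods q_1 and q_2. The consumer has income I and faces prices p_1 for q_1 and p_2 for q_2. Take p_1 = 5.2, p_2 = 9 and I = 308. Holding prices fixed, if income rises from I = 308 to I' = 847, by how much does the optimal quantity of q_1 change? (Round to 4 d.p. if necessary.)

Δq_1* = 77.7404

Let q_1' = q_1−3, q_2' = q_2−15. MRS = 3·q_2'/q_1' = p_1/p_2.
Substituting into the budget: q_1* = 3 + 0.75·(I − 3·p_1 − 15·p_2)/p_1, and q_2* = 15 + 0.25·(…)/p_2.
Discretionary income = 308 − 3·5.2 − 15·9 = 157.4; q_1* = 3 + 0.75·157.4/5.2 = 25.7019.
At I' = 847: q_1* = 103.4423. Change: 103.4423 − 25.7019 = 77.7404.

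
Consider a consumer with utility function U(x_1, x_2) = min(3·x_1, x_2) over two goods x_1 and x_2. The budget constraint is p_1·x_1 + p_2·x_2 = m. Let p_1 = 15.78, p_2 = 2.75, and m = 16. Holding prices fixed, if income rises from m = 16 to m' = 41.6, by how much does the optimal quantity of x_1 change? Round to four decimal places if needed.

With perfect complements, no substitution: consume in ratio x_1:x_2 = 1:3.
Budget: p_1·x_1 + p_2·3·x_1 = m, so (p_1 + 3·p_2)·x_1 = m.
Demand: x_1*(p_1,p_2,m) = m/(p_1 + 3·p_2), x_2* = 3·m/(p_1 + 3·p_2).
Here 15.78 + 3·2.75 = 24.03, giving x_1* = 0.6658.
At m' = 41.6: x_1* = 1.7312. Change: 1.7312 − 0.6658 = 1.0653.

Δx_1* = 1.0653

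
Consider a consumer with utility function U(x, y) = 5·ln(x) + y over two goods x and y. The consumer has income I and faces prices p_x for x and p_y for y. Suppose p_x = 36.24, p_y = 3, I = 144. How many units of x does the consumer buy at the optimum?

Set MRS = p_x/p_y: (5/x)/1 = p_x/p_y.
So x*(p_x,p_y) = 5·p_y/p_x, independent of income; and y* = (I − 5·p_y)/p_y.
At the given prices: x* = 5·3/36.24 = 0.4139.

x* = 0.4139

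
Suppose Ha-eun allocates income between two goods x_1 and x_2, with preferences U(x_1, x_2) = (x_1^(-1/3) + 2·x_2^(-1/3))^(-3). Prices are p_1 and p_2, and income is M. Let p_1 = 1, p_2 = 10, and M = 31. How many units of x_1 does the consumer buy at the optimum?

x_1* = 7.7681

MRS = MU_x_1/MU_x_2 = (1/2)·(x_2/x_1)^(4/3). Set equal to p_1/p_2.
Hence x_2/x_1 = (2·p_1/p_2)^(1/(4/3)), i.e. raised to the 0.75 power.
Substitute x_2 = (x_2/x_1)·x_1 into the budget: x_1* = M/(p_1 + p_2·(x_2/x_1)).
Numerically x_2/x_1 = 0.29907, so x_1* = 31/(1 + 10·0.29907) = 7.7681.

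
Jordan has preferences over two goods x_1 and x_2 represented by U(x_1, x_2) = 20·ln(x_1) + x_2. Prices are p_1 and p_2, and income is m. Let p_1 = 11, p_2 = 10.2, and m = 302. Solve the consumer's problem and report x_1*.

MU_x_1 = 20/x_1, MU_x_2 = 1. Tangency: 20/x_1 = p_1/p_2.
So x_1*(p_1,p_2) = 20·p_2/p_1, independent of income; and x_2* = (m − 20·p_2)/p_2.
At the given prices: x_1* = 20·10.2/11 = 18.5455.

x_1* = 18.5455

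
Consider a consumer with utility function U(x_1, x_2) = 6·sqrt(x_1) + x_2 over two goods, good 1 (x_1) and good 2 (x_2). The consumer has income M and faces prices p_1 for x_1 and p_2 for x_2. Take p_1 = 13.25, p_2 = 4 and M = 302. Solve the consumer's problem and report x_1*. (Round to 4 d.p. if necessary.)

Plugging in: x_1* = (3·4/13.25)² = 0.8202.

x_1* = 0.8202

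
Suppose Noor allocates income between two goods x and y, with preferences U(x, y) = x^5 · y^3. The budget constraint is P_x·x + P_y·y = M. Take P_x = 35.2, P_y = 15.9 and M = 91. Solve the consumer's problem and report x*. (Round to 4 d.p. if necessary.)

Tangency: MRS = (5/3)·y/x = P_x/P_y.
So 5·P_y·y = 3·P_x·x; combined with the budget, a share 0.625 of income goes to x.
Demand: x*(P_x,P_y,M) = 0.625·M/P_x and y* = 0.375·M/P_y.
At P_x=35.2, P_y=15.9, M=91: x* = 0.625·91/35.2 = 1.6158.

x* = 1.6158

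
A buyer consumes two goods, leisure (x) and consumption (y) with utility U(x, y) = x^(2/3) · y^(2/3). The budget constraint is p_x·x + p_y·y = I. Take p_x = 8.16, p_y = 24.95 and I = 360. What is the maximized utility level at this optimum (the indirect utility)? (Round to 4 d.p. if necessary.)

MU_x/MU_y = (2/3·y)/(2/3·x); tangency sets this equal to p_x/p_y.
So 2/3·p_y·y = 2/3·p_x·x; combined with the budget, a share 0.5 of income goes to x.
Demand: x*(p_x,p_y,I) = 0.5·I/p_x and y* = 0.5·I/p_y.
At p_x=8.16, p_y=24.95, I=360: x* = 0.5·360/8.16 = 22.0588, y* = 7.2144.
Utility at the optimum: U(22.0588, 7.2144) = 29.3668.

V = 29.3668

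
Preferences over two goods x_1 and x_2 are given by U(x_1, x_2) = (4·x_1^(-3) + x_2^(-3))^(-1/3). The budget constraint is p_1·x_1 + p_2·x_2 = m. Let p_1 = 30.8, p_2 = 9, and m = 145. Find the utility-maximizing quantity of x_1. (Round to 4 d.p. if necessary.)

MRS = MU_x_1/MU_x_2 = 4·(x_2/x_1)^(4). Set equal to p_1/p_2.
Solve for the ratio: x_2/x_1 = [(1/4)·p_1/p_2]^(0.25).
With the ratio pinned down, the budget gives x_1* = m/(p_1 + p_2·(x_2/x_1)) and x_2* = (x_2/x_1)·x_1*.
Numerically x_2/x_1 = 0.96175, so x_1* = 145/(30.8 + 9·0.96175) = 3.675.

x_1* = 3.675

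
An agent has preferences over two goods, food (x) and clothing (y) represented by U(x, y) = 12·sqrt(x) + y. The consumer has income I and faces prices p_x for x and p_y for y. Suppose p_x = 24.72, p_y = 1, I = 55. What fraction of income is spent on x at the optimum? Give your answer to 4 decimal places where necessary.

Solve: √x = 6·p_y/p_x, so x*(p_x,p_y) = (6·p_y/p_x)², and y* = (I − p_x·x*)/p_y.
Plugging in: x* = (6·1/24.72)² = 0.0589, y* = 53.5437.
Expenditure on x: 24.72·0.0589 = 1.4563; share = 0.0265.

share on x = 0.0265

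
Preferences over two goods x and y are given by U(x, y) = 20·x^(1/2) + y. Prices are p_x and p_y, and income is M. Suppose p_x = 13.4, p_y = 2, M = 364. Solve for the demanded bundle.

x* = 2.2277, y* = 167.0746

Utility is quasi-linear in y; the FOC for x is 10/√x = p_x/p_y.
Solve: √x = 10·p_y/p_x, so x*(p_x,p_y) = (10·p_y/p_x)², and y* = (M − p_x·x*)/p_y.
Plugging in: x* = (10·2/13.4)² = 2.2277, y* = 167.0746.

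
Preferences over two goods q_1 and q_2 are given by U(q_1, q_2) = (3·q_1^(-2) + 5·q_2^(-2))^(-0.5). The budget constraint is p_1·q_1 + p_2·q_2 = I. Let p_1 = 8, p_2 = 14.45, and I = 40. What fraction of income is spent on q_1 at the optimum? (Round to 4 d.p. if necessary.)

share on q_1 = 0.3625

MU_q_1 ∝ 3·q_1^(-3), MU_q_2 ∝ 5·q_2^(-3), so MRS = (3/5)·(q_2/q_1)^(3) = p_1/p_2.
Hence q_2/q_1 = ((5/3)·p_1/p_2)^(1/(3)), i.e. raised to the 1/3 power.
Substitute q_2 = (q_2/q_1)·q_1 into the budget: q_1* = I/(p_1 + p_2·(q_2/q_1)).
Numerically q_2/q_1 = 0.973547, so q_1* = 40/(8 + 14.45·0.973547) = 1.8126 and q_2* = 0.973547·1.8126 = 1.7647.
Expenditure on q_1: 8·1.8126 = 14.5008; share = 0.3625.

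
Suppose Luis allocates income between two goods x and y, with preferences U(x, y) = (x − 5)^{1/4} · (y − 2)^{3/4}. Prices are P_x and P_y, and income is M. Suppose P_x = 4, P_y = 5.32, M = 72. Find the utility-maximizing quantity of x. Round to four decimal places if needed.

MRS = (1/3)·(y−2)/(x−5). Tangency with P_x/P_y gives y−2 = 3·(P_x/P_y)·(x−5).
Substituting into the budget: x* = 5 + 0.25·(M − 5·P_x − 2·P_y)/P_x, and y* = 2 + 0.75·(…)/P_y.
Discretionary income = 72 − 5·4 − 2·5.32 = 41.36; x* = 5 + 0.25·41.36/4 = 7.585.

x* = 7.585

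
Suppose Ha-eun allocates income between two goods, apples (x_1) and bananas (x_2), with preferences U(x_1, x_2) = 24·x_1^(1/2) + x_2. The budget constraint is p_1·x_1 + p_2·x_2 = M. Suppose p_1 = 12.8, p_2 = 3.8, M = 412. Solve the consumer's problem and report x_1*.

Plugging in: x_1* = (12·3.8/12.8)² = 12.6914.

x_1* = 12.6914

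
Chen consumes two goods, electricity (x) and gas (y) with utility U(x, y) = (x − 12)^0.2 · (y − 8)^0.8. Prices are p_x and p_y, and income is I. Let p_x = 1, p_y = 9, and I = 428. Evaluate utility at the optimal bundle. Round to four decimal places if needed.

This is Cobb-Douglas in (x−12, y−8): tangency gives 0.2·p_y·(y−8) = 0.8·p_x·(x−12).
After buying the subsistence bundle (12, 8), a share 0.2 of the remaining income goes to x: x* = 12 + 0.2·(I − 12p_x − 8p_y)/p_x.
Discretionary income = 428 − 12·1 − 8·9 = 344; x* = 12 + 0.2·344/1 = 80.8; y* = 8 + 0.8·344/9 = 38.5778.
Utility at the optimum: U(80.8, 38.5778) = 35.9619.

V = 35.9619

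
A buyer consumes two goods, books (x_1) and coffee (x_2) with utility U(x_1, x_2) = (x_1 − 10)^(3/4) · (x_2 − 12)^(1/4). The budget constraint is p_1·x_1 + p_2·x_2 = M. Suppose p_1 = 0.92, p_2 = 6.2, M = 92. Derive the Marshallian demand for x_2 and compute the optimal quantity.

MRS = 3·(x_2−12)/(x_1−10). Tangency with p_1/p_2 gives x_2−12 = (1/3)·(p_1/p_2)·(x_1−10).
Substituting into the budget: x_1* = 10 + 0.75·(M − 10·p_1 − 12·p_2)/p_1, and x_2* = 12 + 0.25·(…)/p_2.
Discretionary income = 92 − 10·0.92 − 12·6.2 = 8.4; x_2* = 12 + 0.25·8.4/6.2 = 12.3387.

x_2* = 12.3387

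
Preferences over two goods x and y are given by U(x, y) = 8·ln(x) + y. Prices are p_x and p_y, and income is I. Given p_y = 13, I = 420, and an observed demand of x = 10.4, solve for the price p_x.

MU_x = 8/x, MU_y = 1. Tangency: 8/x = p_x/p_y.
So x*(p_x,p_y) = 8·p_y/p_x, independent of income; and y* = (I − 8·p_y)/p_y.
Set x* = 10.4 in the demand function and solve for p_x: p_x = 10.

p_x = 10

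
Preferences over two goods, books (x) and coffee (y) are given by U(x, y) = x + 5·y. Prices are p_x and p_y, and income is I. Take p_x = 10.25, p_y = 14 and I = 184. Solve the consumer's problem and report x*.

Numerically: x* = 0, y* = 13.1429.

x* = 0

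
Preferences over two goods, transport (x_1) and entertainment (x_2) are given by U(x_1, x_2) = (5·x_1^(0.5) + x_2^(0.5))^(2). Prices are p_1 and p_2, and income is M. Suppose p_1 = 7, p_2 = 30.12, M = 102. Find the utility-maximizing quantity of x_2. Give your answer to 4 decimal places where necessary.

MU_x_1 ∝ 5·x_1^(-0.5), MU_x_2 ∝ x_2^(-0.5), so MRS = 5·(x_2/x_1)^(0.5) = p_1/p_2.
Hence x_2/x_1 = ((1/5)·p_1/p_2)^(1/(0.5)), i.e. raised to the 2 power.
With the ratio pinned down, the budget gives x_1* = M/(p_1 + p_2·(x_2/x_1)) and x_2* = (x_2/x_1)·x_1*.
Numerically x_2/x_1 = 0.00216, so x_1* = 102/(7 + 30.12·0.00216) = 14.4372 and x_2* = 0.00216·14.4372 = 0.0312.

x_2* = 0.0312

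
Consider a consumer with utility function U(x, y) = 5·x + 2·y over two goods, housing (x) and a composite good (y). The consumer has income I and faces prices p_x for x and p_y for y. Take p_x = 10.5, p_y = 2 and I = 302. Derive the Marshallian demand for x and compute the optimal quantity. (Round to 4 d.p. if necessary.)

Linear utility — the consumer picks whichever good has higher MU/price: 5/10.5 = 0.4762 vs 2/2 = 1.
y gives more utility per dollar, so spend all income on y: y* = I/p_y, x* = 0.
Numerically: x* = 0, y* = 151.

x* = 0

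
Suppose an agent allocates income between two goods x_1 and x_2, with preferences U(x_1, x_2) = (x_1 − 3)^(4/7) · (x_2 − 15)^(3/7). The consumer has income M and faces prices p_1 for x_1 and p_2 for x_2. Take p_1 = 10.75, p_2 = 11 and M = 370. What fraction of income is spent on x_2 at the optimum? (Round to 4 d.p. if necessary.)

share on x_2 = 0.646

This is Cobb-Douglas in (x_1−3, x_2−15): tangency gives 4/7·p_2·(x_2−15) = 3/7·p_1·(x_1−3).
After buying the subsistence bundle (3, 15), a share 4/7 of the remaining income goes to x_1: x_1* = 3 + 4/7·(M − 3p_1 − 15p_2)/p_1.
Discretionary income = 370 − 3·10.75 − 15·11 = 172.75; x_1* = 3 + 4/7·172.75/10.75 = 12.1827; x_2* = 15 + 3/7·172.75/11 = 21.7305.
Expenditure on x_2: 11·21.7305 = 239.0357; share = 0.646.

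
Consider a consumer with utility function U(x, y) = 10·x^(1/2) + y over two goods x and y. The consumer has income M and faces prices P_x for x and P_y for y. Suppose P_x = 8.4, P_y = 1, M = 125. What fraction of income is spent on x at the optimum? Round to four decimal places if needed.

MU_x = 5/√x, MU_y = 1. Tangency: 5/√x = P_x/P_y.
Thus x* = (5·P_y/P_x)² — independent of M — with the rest of income spent on y.
Plugging in: x* = (5·1/8.4)² = 0.3543, y* = 122.0238.
Expenditure on x: 8.4·0.3543 = 2.9762; share = 0.0238.

share on x = 0.0238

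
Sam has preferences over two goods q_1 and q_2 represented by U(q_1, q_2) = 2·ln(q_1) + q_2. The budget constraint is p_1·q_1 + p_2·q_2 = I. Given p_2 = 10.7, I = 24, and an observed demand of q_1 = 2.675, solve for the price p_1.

p_1 = 8

MU_q_1 = 2/q_1, MU_q_2 = 1. Tangency: 2/q_1 = p_1/p_2.
So q_1*(p_1,p_2) = 2·p_2/p_1, independent of income; and q_2* = (I − 2·p_2)/p_2.
Set q_1* = 2.675 in the demand function and solve for p_1: p_1 = 8.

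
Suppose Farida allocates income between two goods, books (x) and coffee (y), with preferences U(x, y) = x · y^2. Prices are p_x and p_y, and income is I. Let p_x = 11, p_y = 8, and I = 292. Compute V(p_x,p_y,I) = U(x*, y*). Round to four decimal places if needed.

The MRS is (1/2)·y/x. Set MRS = p_x/p_y.
So p_y·y = 2·p_x·x; combined with the budget, a share 1/3 of income goes to x.
Demand: x*(p_x,p_y,I) = 1/3·I/p_x and y* = 2/3·I/p_y.
At p_x=11, p_y=8, I=292: x* = 1/3·292/11 = 8.8485, y* = 24.3333.
Utility at the optimum: U(8.8485, 24.3333) = 5239.2862.

V = 5239.2862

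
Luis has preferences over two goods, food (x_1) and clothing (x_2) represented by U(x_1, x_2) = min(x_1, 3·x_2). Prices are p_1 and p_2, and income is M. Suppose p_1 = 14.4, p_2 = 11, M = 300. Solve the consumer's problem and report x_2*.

x_2* = 5.5351

Leontief preferences: the optimum is at the kink where x_1/3 = x_2/1, i.e. x_2 = (1/3)·x_1.
Budget: p_1·x_1 + p_2·(1/3)·x_1 = M, so (3·p_1 + p_2)·x_1 = 3·M.
Demand: x_1*(p_1,p_2,M) = 3·M/(3·p_1 + p_2), x_2* = M/(3·p_1 + p_2).
Here 3·14.4 + 11 = 54.2, giving x_2* = 5.5351.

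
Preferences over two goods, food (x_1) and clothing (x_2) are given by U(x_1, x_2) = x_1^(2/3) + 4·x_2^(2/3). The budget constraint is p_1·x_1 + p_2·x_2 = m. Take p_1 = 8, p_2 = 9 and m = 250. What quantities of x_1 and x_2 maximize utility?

x_1* = 0.606, x_2* = 27.2391

From the CES first-order condition, (1/4)·(x_2/x_1)^(1/3) = p_1/p_2.
Solve for the ratio: x_2/x_1 = [4·p_1/p_2]^(3).
With the ratio pinned down, the budget gives x_1* = m/(p_1 + p_2·(x_2/x_1)) and x_2* = (x_2/x_1)·x_1*.
Numerically x_2/x_1 = 44.949246, so x_1* = 250/(8 + 9·44.949246) = 0.606 and x_2* = 44.949246·0.606 = 27.2391.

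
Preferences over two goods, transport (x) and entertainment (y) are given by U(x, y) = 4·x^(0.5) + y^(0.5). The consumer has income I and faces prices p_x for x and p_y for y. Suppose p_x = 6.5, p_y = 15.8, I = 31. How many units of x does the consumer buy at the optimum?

x* = 4.6497

MU_x ∝ 4·x^(-0.5), MU_y ∝ y^(-0.5), so MRS = 4·(y/x)^(0.5) = p_x/p_y.
Hence y/x = ((1/4)·p_x/p_y)^(1/(0.5)), i.e. raised to the 2 power.
With the ratio pinned down, the budget gives x* = I/(p_x + p_y·(y/x)) and y* = (y/x)·x*.
Numerically y/x = 0.010578, so x* = 31/(6.5 + 15.8·0.010578) = 4.6497.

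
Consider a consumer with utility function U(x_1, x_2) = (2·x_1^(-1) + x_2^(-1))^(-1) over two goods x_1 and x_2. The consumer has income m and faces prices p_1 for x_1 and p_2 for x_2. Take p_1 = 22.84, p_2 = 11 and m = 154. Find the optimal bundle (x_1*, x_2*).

x_1* = 4.523, x_2* = 4.6086

MRS = MU_x_1/MU_x_2 = 2·(x_2/x_1)^(2). Set equal to p_1/p_2.
Solve for the ratio: x_2/x_1 = [(1/2)·p_1/p_2]^(0.5).
Substitute x_2 = (x_2/x_1)·x_1 into the budget: x_1* = m/(p_1 + p_2·(x_2/x_1)).
Numerically x_2/x_1 = 1.018912, so x_1* = 154/(22.84 + 11·1.018912) = 4.523 and x_2* = 1.018912·4.523 = 4.6086.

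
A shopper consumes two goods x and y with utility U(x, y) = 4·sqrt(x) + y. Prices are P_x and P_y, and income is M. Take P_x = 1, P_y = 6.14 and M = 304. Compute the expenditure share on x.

share on x = 0.496

MU_x = 2/√x, MU_y = 1. Tangency: 2/√x = P_x/P_y.
Thus x* = (2·P_y/P_x)² — independent of M — with the rest of income spent on y.
Plugging in: x* = (2·6.14/1)² = 150.7984, y* = 24.9514.
Expenditure on x: 1·150.7984 = 150.7984; share = 0.496.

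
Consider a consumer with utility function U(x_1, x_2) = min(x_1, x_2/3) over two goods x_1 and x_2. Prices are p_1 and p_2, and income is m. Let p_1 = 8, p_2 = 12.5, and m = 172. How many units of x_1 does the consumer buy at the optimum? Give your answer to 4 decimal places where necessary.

x_1* = 3.7802

Leontief preferences: the optimum is at the kink where x_1/1 = x_2/3, i.e. x_2 = 3·x_1.
Budget: p_1·x_1 + p_2·3·x_1 = m, so (p_1 + 3·p_2)·x_1 = m.
Demand: x_1*(p_1,p_2,m) = m/(p_1 + 3·p_2), x_2* = 3·m/(p_1 + 3·p_2).
Here 8 + 3·12.5 = 45.5, giving x_1* = 3.7802.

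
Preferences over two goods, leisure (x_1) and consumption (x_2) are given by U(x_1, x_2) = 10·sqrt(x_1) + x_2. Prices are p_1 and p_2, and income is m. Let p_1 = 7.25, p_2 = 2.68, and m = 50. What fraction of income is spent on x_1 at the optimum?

share on x_1 = 0.4953

Utility is quasi-linear in x_2; the FOC for x_1 is 5/√x_1 = p_1/p_2.
Thus x_1* = (5·p_2/p_1)² — independent of m — with the rest of income spent on x_2.
Plugging in: x_1* = (5·2.68/7.25)² = 3.4161, x_2* = 9.4153.
Expenditure on x_1: 7.25·3.4161 = 24.7669; share = 0.4953.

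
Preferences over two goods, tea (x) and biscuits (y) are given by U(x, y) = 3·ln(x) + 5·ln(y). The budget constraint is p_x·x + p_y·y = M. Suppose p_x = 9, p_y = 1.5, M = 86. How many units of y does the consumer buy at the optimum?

Tangency: MRS = (3/5)·y/x = p_x/p_y.
So 3·p_y·y = 5·p_x·x; combined with the budget, a share 0.375 of income goes to x.
Demand: x*(p_x,p_y,M) = 0.375·M/p_x and y* = 0.625·M/p_y.
At p_x=9, p_y=1.5, M=86: y* = 0.625·86/1.5 = 35.8333.

y* = 35.8333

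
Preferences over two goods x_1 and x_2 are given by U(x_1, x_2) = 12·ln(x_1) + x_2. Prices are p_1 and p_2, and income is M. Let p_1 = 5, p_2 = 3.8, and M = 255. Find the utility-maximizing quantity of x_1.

MU_x_1 = 12/x_1, MU_x_2 = 1. Tangency: 12/x_1 = p_1/p_2.
So x_1*(p_1,p_2) = 12·p_2/p_1, independent of income; and x_2* = (M − 12·p_2)/p_2.
At the given prices: x_1* = 12·3.8/5 = 9.12.

x_1* = 9.12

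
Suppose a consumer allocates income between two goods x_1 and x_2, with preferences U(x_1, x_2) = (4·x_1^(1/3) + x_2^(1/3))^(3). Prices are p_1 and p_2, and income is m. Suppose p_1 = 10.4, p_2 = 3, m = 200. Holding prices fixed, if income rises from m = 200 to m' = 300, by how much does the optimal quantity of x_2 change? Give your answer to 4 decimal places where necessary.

Δx_2* = 6.2932

MRS = MU_x_1/MU_x_2 = 4·(x_2/x_1)^(2/3). Set equal to p_1/p_2.
Solve for the ratio: x_2/x_1 = [(1/4)·p_1/p_2]^(1.5).
With the ratio pinned down, the budget gives x_1* = m/(p_1 + p_2·(x_2/x_1)) and x_2* = (x_2/x_1)·x_1*.
Numerically x_2/x_1 = 0.806823, so x_1* = 200/(10.4 + 3·0.806823) = 15.6001 and x_2* = 0.806823·15.6001 = 12.5865.
At m' = 300: x_2* = 18.8797. Change: 18.8797 − 12.5865 = 6.2932.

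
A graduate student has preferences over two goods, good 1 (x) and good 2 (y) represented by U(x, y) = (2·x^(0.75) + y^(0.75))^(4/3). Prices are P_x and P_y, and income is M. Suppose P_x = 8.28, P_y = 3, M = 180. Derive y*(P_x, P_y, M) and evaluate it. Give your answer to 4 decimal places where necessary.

y* = 34.0713

MRS = MU_x/MU_y = 2·(y/x)^(0.25). Set equal to P_x/P_y.
Solve for the ratio: y/x = [(1/2)·P_x/P_y]^(4).
Substitute y = (y/x)·x into the budget: x* = M/(P_x + P_y·(y/x)).
Numerically y/x = 3.626739, so x* = 180/(8.28 + 3·3.626739) = 9.3945 and y* = 3.626739·9.3945 = 34.0713.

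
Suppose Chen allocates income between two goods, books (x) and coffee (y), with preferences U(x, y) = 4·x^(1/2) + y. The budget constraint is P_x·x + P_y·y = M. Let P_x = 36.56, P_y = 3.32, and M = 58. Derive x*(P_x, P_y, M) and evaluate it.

Utility is quasi-linear in y; the FOC for x is 2/√x = P_x/P_y.
Solve: √x = 2·P_y/P_x, so x*(P_x,P_y) = (2·P_y/P_x)², and y* = (M − P_x·x*)/P_y.
Plugging in: x* = (2·3.32/36.56)² = 0.033.

x* = 0.033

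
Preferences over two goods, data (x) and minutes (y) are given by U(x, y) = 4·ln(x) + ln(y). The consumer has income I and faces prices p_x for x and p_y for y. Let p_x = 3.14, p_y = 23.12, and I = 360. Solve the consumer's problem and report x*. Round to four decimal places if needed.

x* = 91.7197

Demand: x*(p_x,p_y,I) = 0.8·I/p_x and y* = 0.2·I/p_y.
At p_x=3.14, p_y=23.12, I=360: x* = 0.8·360/3.14 = 91.7197.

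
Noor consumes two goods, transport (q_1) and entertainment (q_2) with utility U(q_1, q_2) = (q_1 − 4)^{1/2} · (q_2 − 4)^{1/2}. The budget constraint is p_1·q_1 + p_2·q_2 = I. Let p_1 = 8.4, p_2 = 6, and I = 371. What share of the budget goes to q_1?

share on q_1 = 0.5129

Let q_1' = q_1−4, q_2' = q_2−4. MRS = q_2'/q_1' = p_1/p_2.
Substituting into the budget: q_1* = 4 + 0.5·(I − 4·p_1 − 4·p_2)/p_1, and q_2* = 4 + 0.5·(…)/p_2.
Discretionary income = 371 − 4·8.4 − 4·6 = 313.4; q_1* = 4 + 0.5·313.4/8.4 = 22.6548; q_2* = 4 + 0.5·313.4/6 = 30.1167.
Expenditure on q_1: 8.4·22.6548 = 190.3; share = 0.5129.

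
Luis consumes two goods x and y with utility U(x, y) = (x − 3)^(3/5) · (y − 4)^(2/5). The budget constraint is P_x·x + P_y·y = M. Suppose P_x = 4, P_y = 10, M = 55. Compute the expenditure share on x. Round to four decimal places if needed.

share on x = 0.2509

Let x' = x−3, y' = y−4. MRS = (3/2)·y'/x' = P_x/P_y.
Substituting into the budget: x* = 3 + 0.6·(M − 3·P_x − 4·P_y)/P_x, and y* = 4 + 0.4·(…)/P_y.
Discretionary income = 55 − 3·4 − 4·10 = 3; x* = 3 + 0.6·3/4 = 3.45; y* = 4 + 0.4·3/10 = 4.12.
Expenditure on x: 4·3.45 = 13.8; share = 0.2509.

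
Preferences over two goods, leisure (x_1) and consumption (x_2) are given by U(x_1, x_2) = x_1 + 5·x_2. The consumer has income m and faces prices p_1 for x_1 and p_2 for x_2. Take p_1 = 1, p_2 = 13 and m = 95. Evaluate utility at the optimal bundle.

V = 95

Numerically: x_1* = 95, x_2* = 0.
Utility at the optimum: U(95, 0) = 95.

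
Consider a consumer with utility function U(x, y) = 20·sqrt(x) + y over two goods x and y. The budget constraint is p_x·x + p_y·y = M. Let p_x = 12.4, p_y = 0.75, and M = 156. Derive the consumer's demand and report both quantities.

MU_x = 10/√x, MU_y = 1. Tangency: 10/√x = p_x/p_y.
Solve: √x = 10·p_y/p_x, so x*(p_x,p_y) = (10·p_y/p_x)², and y* = (M − p_x·x*)/p_y.
Plugging in: x* = (10·0.75/12.4)² = 0.3658, y* = 201.9516.

x* = 0.3658, y* = 201.9516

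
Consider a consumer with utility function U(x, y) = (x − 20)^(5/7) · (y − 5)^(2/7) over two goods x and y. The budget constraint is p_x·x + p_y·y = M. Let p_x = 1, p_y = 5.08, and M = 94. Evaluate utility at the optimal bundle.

V = 16.7933

This is Cobb-Douglas in (x−20, y−5): tangency gives 5/7·p_y·(y−5) = 2/7·p_x·(x−20).
Substituting into the budget: x* = 20 + 5/7·(M − 20·p_x − 5·p_y)/p_x, and y* = 5 + 2/7·(…)/p_y.
Discretionary income = 94 − 20·1 − 5·5.08 = 48.6; x* = 20 + 5/7·48.6/1 = 54.7143; y* = 5 + 2/7·48.6/5.08 = 7.7334.
Utility at the optimum: U(54.7143, 7.7334) = 16.7933.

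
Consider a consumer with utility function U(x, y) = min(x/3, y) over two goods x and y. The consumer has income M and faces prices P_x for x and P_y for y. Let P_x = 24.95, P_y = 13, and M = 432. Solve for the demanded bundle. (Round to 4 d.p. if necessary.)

Leontief preferences: the optimum is at the kink where x/3 = y/1, i.e. y = (1/3)·x.
Budget: P_x·x + P_y·(1/3)·x = M, so (3·P_x + P_y)·x = 3·M.
Demand: x*(P_x,P_y,M) = 3·M/(3·P_x + P_y), y* = M/(3·P_x + P_y).
Here 3·24.95 + 13 = 87.85, giving x* = 14.7524 and y* = 4.9175.

x* = 14.7524, y* = 4.9175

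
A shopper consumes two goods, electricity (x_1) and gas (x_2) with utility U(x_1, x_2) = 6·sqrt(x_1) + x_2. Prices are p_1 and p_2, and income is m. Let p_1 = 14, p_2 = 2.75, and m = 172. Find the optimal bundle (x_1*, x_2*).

x_1* = 0.3473, x_2* = 60.7776

Set MRS = p_1/p_2: 3·x_1^(−1/2) = p_1/p_2.
Thus x_1* = (3·p_2/p_1)² — independent of m — with the rest of income spent on x_2.
Plugging in: x_1* = (3·2.75/14)² = 0.3473, x_2* = 60.7776.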